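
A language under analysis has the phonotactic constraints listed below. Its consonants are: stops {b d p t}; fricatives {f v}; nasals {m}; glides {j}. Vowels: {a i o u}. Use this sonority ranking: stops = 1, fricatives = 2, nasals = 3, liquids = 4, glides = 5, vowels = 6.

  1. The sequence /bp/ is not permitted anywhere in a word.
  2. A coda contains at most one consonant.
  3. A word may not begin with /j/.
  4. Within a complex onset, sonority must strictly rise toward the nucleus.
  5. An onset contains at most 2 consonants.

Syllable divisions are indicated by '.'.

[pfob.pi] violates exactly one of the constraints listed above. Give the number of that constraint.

[pfob.pi]: contains banned sequence /bp/.
This is a violation of constraint 1: "The sequence /bp/ is not permitted anywhere in a word."
The remaining constraints (2, 3, 4, 5) are satisfied.

1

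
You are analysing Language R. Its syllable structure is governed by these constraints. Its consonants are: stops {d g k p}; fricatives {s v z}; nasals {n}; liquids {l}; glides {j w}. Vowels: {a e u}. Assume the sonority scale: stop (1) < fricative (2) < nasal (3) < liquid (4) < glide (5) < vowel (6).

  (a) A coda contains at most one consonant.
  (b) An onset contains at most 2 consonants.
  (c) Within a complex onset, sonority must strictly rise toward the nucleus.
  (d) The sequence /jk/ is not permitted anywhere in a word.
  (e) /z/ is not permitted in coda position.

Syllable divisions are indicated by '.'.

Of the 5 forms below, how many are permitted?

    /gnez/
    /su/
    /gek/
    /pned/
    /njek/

/gnez/ — violates constraint (e): syllable 1 coda contains /z/ → not permitted
/su/ — σ1 onset /s/, coda /∅/ ok → permitted
/gek/ — σ1 onset /g/, coda /k/ ok → permitted
/pned/ — σ1 onset /pn/ (1→3 rises), coda /d/ ok → permitted
/njek/ — σ1 onset /nj/ (3→5 rises), coda /k/ ok → permitted
Permitted: /su/, /gek/, /pned/, /njek/ → 4.

4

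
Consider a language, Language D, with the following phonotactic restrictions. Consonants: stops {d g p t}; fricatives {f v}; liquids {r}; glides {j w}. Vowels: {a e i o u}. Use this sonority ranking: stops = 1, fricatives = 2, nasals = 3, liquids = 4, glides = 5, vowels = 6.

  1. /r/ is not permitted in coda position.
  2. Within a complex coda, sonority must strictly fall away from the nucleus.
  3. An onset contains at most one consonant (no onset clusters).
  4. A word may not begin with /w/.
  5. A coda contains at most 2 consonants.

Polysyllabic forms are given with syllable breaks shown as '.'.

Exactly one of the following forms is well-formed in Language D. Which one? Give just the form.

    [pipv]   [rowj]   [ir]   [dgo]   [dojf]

[dojf]

[pipv] — violates constraint 2: syllable 1 coda /pv/: /p/ (stop, 1) → /v/ (fricative, 2) does not fall → ill-formed
[rowj] — violates constraint 2: syllable 1 coda /wj/: /w/ (glide, 5) → /j/ (glide, 5) does not fall → ill-formed
[ir] — violates constraint 1: syllable 1 coda contains /r/ → ill-formed
[dgo] — violates constraint 3: syllable 1 onset /dg/ has 2 consonants (> 1) → ill-formed
[dojf] — σ1 onset /d/, coda /jf/ (5→2 falls) ok → well-formed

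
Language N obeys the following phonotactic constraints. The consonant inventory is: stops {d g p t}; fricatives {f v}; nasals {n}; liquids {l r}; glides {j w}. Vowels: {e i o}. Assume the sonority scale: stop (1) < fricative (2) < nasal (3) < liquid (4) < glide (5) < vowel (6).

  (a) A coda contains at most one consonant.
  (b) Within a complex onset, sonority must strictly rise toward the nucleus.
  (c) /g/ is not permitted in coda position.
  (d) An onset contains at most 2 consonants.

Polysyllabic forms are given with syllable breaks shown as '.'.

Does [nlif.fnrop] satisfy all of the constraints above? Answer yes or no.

no

[nlif.fnrop] — violates constraint (d): syllable 2 onset /fnr/ has 3 consonants (> 2) → ill-formed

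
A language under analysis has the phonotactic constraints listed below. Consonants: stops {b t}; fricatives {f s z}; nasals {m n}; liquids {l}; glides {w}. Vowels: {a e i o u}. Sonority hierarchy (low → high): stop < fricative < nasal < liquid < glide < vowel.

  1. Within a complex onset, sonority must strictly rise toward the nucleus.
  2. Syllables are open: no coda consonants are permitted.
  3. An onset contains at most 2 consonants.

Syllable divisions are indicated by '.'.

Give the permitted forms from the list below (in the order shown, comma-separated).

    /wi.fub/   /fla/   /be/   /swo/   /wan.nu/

/fla/, /be/, /swo/

/wi.fub/ — violates constraint 2: syllable 2 coda /b/ has 1 consonant (> 0) → not permitted
/fla/ — σ1 onset /fl/ (2→4 rises), coda /∅/ ok → permitted
/be/ — σ1 onset /b/, coda /∅/ ok → permitted
/swo/ — σ1 onset /sw/ (2→5 rises), coda /∅/ ok → permitted
/wan.nu/ — violates constraint 2: syllable 1 coda /n/ has 1 consonant (> 0) → not permitted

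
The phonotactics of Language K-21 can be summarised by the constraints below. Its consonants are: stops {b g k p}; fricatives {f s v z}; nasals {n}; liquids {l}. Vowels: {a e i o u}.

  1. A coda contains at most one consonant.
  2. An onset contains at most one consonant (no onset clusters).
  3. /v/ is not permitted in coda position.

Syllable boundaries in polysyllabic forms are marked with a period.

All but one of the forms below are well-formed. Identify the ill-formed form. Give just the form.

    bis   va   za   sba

sba

bis — σ1 onset /b/, coda /s/ ok → well-formed
va — σ1 onset /v/, coda /∅/ ok → well-formed
za — σ1 onset /z/, coda /∅/ ok → well-formed
sba — violates constraint 2: syllable 1 onset /sb/ has 2 consonants (> 1) → ill-formed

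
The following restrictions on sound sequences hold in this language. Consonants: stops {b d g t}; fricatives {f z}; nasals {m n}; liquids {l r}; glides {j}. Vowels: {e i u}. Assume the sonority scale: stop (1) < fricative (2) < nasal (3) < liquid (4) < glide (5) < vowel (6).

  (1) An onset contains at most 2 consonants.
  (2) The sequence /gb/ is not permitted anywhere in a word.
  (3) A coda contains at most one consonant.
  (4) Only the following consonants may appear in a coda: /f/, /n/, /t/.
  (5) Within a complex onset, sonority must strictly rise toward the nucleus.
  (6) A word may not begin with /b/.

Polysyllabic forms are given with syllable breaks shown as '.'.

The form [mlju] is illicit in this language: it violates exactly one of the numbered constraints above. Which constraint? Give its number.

1

[mlju]: syllable 1 onset /mlj/ has 3 consonants (> 2).
This is a violation of constraint 1: "An onset contains at most 2 consonants."
The remaining constraints (2, 3, 4, 5, 6) are satisfied.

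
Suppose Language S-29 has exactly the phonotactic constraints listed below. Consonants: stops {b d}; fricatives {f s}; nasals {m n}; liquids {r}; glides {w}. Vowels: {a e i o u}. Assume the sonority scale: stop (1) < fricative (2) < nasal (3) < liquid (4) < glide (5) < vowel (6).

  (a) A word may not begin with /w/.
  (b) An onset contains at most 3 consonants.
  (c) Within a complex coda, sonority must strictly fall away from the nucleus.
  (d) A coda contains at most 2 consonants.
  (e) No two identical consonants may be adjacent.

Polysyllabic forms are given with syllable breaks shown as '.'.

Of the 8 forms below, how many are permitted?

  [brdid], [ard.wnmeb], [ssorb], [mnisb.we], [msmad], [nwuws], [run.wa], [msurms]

[brdid] — σ1 onset /brd/ (3C), coda /d/ ok → permitted
[ard.wnmeb] — σ1 onset /∅/, coda /rd/ (4→1 falls) ok; σ2 onset /wnm/ (3C), coda /b/ ok → permitted
[ssorb] — violates constraint (e): adjacent identical consonants /ss/ → not permitted
[mnisb.we] — σ1 onset /mn/ (2C), coda /sb/ (2→1 falls) ok; σ2 onset /w/, coda /∅/ ok → permitted
[msmad] — σ1 onset /msm/ (3C), coda /d/ ok → permitted
[nwuws] — σ1 onset /nw/ (2C), coda /ws/ (5→2 falls) ok → permitted
[run.wa] — σ1 onset /r/, coda /n/ ok; σ2 onset /w/, coda /∅/ ok → permitted
[msurms] — violates constraint (d): syllable 1 coda /rms/ has 3 consonants (> 2) → not permitted
Permitted: [brdid], [ard.wnmeb], [mnisb.we], [msmad], [nwuws], [run.wa] → 6.

6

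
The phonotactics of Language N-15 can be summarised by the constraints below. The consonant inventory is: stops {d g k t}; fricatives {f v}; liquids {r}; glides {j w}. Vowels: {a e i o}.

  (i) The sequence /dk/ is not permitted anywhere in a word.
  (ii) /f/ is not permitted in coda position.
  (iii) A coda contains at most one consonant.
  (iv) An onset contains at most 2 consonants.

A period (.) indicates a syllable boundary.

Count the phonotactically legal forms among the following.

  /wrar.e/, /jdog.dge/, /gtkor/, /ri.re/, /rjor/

/wrar.e/ — σ1 onset /wr/ (2C), coda /r/ ok; σ2 onset /∅/, coda /∅/ ok → phonotactically legal
/jdog.dge/ — σ1 onset /jd/ (2C), coda /g/ ok; σ2 onset /dg/ (2C), coda /∅/ ok → phonotactically legal
/gtkor/ — violates constraint (iv): syllable 1 onset /gtk/ has 3 consonants (> 2) → phonotactically illegal
/ri.re/ — σ1 onset /r/, coda /∅/ ok; σ2 onset /r/, coda /∅/ ok → phonotactically legal
/rjor/ — σ1 onset /rj/ (2C), coda /r/ ok → phonotactically legal
Phonotactically legal: /wrar.e/, /jdog.dge/, /ri.re/, /rjor/ → 4.

4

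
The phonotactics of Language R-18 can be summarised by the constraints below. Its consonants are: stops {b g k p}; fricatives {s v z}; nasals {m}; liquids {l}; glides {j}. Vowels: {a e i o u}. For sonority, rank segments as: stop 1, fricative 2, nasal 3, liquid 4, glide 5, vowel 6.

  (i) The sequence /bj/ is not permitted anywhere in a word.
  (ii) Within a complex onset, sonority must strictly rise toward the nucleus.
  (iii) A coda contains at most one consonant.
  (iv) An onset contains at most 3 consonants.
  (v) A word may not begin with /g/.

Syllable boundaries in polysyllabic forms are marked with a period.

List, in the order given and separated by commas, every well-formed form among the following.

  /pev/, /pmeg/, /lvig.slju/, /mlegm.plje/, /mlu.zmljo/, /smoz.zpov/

/pev/, /pmeg/

/pev/ — σ1 onset /p/, coda /v/ ok → well-formed
/pmeg/ — σ1 onset /pm/ (1→3 rises), coda /g/ ok → well-formed
/lvig.slju/ — violates constraint (ii): syllable 1 onset /lv/: /l/ (liquid, 4) → /v/ (fricative, 2) does not rise → ill-formed
/mlegm.plje/ — violates constraint (iii): syllable 1 coda /gm/ has 2 consonants (> 1) → ill-formed
/mlu.zmljo/ — violates constraint (iv): syllable 2 onset /zmlj/ has 4 consonants (> 3) → ill-formed
/smoz.zpov/ — violates constraint (ii): syllable 2 onset /zp/: /z/ (fricative, 2) → /p/ (stop, 1) does not rise → ill-formed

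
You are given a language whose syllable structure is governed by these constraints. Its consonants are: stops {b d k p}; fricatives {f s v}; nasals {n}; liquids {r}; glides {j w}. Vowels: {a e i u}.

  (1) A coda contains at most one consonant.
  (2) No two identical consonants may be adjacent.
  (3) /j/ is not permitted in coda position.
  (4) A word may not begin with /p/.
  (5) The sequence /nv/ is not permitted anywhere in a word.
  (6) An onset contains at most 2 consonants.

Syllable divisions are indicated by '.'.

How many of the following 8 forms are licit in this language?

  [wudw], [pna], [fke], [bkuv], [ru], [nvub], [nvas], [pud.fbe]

[wudw] — violates constraint 1: syllable 1 coda /dw/ has 2 consonants (> 1) → illicit
[pna] — violates constraint 4: word begins with /p/ → illicit
[fke] — σ1 onset /fk/ (2C), coda /∅/ ok → licit
[bkuv] — σ1 onset /bk/ (2C), coda /v/ ok → licit
[ru] — σ1 onset /r/, coda /∅/ ok → licit
[nvub] — violates constraint 5: contains banned sequence /nv/ → illicit
[nvas] — violates constraint 5: contains banned sequence /nv/ → illicit
[pud.fbe] — violates constraint 4: word begins with /p/ → illicit
Licit: [fke], [bkuv], [ru] → 3.

3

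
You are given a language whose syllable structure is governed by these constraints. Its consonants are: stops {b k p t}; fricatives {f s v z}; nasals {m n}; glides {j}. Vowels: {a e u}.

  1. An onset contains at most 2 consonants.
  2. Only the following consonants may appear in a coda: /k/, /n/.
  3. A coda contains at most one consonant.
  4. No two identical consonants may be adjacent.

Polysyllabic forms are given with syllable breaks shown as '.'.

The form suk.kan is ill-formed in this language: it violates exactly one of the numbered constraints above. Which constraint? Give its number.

suk.kan: adjacent identical consonants /kk/.
This is a violation of constraint 4: "No two identical consonants may be adjacent."
The remaining constraints (1, 2, 3) are satisfied.

4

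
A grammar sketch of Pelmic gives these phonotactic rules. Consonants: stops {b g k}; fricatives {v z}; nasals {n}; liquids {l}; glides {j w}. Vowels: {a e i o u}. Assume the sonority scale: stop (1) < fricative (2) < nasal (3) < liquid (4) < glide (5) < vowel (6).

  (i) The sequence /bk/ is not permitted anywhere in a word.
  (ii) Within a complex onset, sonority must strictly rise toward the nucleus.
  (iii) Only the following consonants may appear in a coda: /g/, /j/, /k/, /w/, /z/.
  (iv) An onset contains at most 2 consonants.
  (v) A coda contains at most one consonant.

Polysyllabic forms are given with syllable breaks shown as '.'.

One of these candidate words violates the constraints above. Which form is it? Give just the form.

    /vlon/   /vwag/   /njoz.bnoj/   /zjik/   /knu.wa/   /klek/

/vlon/

/vlon/ — violates constraint (iii): syllable 1 coda contains /n/, which is not a licensed coda consonant → ill-formed
/vwag/ — σ1 onset /vw/ (2→5 rises), coda /g/ ok → well-formed
/njoz.bnoj/ — σ1 onset /nj/ (3→5 rises), coda /z/ ok; σ2 onset /bn/ (1→3 rises), coda /j/ ok → well-formed
/zjik/ — σ1 onset /zj/ (2→5 rises), coda /k/ ok → well-formed
/knu.wa/ — σ1 onset /kn/ (1→3 rises), coda /∅/ ok; σ2 onset /w/, coda /∅/ ok → well-formed
/klek/ — σ1 onset /kl/ (1→4 rises), coda /k/ ok → well-formed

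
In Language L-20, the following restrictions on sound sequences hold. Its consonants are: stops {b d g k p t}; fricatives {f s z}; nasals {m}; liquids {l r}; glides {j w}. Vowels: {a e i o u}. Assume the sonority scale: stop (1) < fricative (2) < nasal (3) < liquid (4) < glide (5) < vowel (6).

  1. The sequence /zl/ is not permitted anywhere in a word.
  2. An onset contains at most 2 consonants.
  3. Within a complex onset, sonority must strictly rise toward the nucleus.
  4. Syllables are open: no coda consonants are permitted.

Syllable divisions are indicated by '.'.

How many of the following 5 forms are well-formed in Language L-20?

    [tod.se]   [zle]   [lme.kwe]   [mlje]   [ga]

1

[tod.se] — violates constraint 4: syllable 1 coda /d/ has 1 consonant (> 0) → ill-formed
[zle] — violates constraint 1: contains banned sequence /zl/ → ill-formed
[lme.kwe] — violates constraint 3: syllable 1 onset /lm/: /l/ (liquid, 4) → /m/ (nasal, 3) does not rise → ill-formed
[mlje] — violates constraint 2: syllable 1 onset /mlj/ has 3 consonants (> 2) → ill-formed
[ga] — σ1 onset /g/, coda /∅/ ok → well-formed
Well-formed: [ga] → 1.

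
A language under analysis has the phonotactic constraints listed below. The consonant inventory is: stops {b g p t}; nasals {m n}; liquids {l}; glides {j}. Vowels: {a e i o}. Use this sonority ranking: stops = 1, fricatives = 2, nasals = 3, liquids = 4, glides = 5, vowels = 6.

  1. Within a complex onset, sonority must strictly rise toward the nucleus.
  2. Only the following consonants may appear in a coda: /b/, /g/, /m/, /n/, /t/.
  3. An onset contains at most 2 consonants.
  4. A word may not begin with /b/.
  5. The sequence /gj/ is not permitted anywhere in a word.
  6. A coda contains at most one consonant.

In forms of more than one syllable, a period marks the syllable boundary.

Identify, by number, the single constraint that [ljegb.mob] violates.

[ljegb.mob]: syllable 1 coda /gb/ has 2 consonants (> 1).
This is a violation of constraint 6: "A coda contains at most one consonant."
The remaining constraints (1, 2, 3, 4, 5) are satisfied.

6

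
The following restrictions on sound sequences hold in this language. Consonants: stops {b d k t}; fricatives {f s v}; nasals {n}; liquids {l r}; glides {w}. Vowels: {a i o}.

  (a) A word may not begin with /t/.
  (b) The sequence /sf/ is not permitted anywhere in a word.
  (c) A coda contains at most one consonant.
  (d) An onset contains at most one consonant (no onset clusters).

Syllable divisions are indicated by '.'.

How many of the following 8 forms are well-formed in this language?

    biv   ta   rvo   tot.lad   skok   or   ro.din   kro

biv — σ1 onset /b/, coda /v/ ok → well-formed
ta — violates constraint (a): word begins with /t/ → ill-formed
rvo — violates constraint (d): syllable 1 onset /rv/ has 2 consonants (> 1) → ill-formed
tot.lad — violates constraint (a): word begins with /t/ → ill-formed
skok — violates constraint (d): syllable 1 onset /sk/ has 2 consonants (> 1) → ill-formed
or — σ1 onset /∅/, coda /r/ ok → well-formed
ro.din — σ1 onset /r/, coda /∅/ ok; σ2 onset /d/, coda /n/ ok → well-formed
kro — violates constraint (d): syllable 1 onset /kr/ has 2 consonants (> 1) → ill-formed
Well-formed: biv, or, ro.din → 3.

3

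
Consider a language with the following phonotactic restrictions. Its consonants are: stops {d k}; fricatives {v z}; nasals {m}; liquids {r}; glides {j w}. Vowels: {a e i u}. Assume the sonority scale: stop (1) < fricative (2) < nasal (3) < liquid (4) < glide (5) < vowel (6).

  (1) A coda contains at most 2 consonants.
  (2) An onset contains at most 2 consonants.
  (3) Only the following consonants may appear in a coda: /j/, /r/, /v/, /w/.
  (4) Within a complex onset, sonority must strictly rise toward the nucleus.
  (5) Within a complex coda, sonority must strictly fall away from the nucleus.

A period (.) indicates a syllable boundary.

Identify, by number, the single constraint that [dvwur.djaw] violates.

2

[dvwur.djaw]: syllable 1 onset /dvw/ has 3 consonants (> 2).
This is a violation of constraint 2: "An onset contains at most 2 consonants."
The remaining constraints (1, 3, 4, 5) are satisfied.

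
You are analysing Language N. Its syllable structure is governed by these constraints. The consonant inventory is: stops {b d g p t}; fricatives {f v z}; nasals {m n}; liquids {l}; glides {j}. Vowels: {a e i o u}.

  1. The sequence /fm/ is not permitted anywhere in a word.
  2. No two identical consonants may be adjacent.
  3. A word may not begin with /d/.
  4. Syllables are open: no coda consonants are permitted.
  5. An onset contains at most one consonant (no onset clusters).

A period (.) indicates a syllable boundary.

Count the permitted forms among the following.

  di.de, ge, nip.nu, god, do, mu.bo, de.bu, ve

3

di.de — violates constraint 3: word begins with /d/ → not permitted
ge — σ1 onset /g/, coda /∅/ ok → permitted
nip.nu — violates constraint 4: syllable 1 coda /p/ has 1 consonant (> 0) → not permitted
god — violates constraint 4: syllable 1 coda /d/ has 1 consonant (> 0) → not permitted
do — violates constraint 3: word begins with /d/ → not permitted
mu.bo — σ1 onset /m/, coda /∅/ ok; σ2 onset /b/, coda /∅/ ok → permitted
de.bu — violates constraint 3: word begins with /d/ → not permitted
ve — σ1 onset /v/, coda /∅/ ok → permitted
Permitted: ge, mu.bo, ve → 3.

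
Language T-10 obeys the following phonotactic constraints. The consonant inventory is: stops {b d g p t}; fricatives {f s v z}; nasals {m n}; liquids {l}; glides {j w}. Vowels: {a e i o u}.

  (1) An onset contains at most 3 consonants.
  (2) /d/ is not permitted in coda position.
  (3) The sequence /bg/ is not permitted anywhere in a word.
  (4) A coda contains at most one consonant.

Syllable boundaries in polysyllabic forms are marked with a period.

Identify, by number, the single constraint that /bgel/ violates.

3

/bgel/: contains banned sequence /bg/.
This is a violation of constraint 3: "The sequence /bg/ is not permitted anywhere in a word."
The remaining constraints (1, 2, 4) are satisfied.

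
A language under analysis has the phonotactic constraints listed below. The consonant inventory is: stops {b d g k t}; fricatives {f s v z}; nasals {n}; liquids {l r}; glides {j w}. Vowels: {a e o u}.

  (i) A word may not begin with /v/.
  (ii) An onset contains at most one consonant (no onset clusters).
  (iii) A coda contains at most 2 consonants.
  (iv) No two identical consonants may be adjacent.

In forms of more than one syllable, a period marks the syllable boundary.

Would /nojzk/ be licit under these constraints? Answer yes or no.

/nojzk/ — violates constraint (iii): syllable 1 coda /jzk/ has 3 consonants (> 2) → illicit

no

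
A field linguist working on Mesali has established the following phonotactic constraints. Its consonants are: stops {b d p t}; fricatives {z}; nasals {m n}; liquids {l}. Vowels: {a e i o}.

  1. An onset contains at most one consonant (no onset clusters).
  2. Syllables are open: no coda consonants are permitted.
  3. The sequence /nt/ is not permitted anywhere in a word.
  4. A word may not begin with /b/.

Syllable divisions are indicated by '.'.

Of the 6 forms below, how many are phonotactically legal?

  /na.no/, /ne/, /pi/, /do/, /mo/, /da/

/na.no/ — σ1 onset /n/, coda /∅/ ok; σ2 onset /n/, coda /∅/ ok → phonotactically legal
/ne/ — σ1 onset /n/, coda /∅/ ok → phonotactically legal
/pi/ — σ1 onset /p/, coda /∅/ ok → phonotactically legal
/do/ — σ1 onset /d/, coda /∅/ ok → phonotactically legal
/mo/ — σ1 onset /m/, coda /∅/ ok → phonotactically legal
/da/ — σ1 onset /d/, coda /∅/ ok → phonotactically legal
Phonotactically legal: /na.no/, /ne/, /pi/, /do/, /mo/, /da/ → 6.

6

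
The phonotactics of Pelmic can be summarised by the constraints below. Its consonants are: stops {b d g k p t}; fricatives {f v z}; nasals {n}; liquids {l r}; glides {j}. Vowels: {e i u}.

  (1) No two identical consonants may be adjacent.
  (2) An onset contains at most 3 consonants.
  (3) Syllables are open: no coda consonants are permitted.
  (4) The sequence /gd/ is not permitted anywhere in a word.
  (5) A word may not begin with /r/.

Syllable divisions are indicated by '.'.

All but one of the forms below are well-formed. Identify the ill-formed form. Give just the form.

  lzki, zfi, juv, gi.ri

juv

lzki — σ1 onset /lzk/ (3C), coda /∅/ ok → well-formed
zfi — σ1 onset /zf/ (2C), coda /∅/ ok → well-formed
juv — violates constraint 3: syllable 1 coda /v/ has 1 consonant (> 0) → ill-formed
gi.ri — σ1 onset /g/, coda /∅/ ok; σ2 onset /r/, coda /∅/ ok → well-formed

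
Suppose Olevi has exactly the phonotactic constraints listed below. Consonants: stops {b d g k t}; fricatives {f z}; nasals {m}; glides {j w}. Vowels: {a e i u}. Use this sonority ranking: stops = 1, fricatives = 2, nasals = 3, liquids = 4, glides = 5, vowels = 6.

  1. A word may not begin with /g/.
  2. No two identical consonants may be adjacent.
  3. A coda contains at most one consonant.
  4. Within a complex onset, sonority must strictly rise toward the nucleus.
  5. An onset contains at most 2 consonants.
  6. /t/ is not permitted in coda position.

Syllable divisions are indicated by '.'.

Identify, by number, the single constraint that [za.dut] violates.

[za.dut]: syllable 2 coda contains /t/.
This is a violation of constraint 6: "/t/ is not permitted in coda position."
The remaining constraints (1, 2, 3, 4, 5) are satisfied.

6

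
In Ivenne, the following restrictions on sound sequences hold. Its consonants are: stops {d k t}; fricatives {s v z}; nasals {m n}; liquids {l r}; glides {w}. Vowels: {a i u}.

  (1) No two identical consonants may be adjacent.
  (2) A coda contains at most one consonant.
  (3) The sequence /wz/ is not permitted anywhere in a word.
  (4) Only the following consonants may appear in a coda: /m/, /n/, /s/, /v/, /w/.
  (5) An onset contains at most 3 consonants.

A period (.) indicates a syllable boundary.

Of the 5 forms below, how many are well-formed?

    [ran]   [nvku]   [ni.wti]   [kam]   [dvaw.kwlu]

[ran] — σ1 onset /r/, coda /n/ ok → well-formed
[nvku] — σ1 onset /nvk/ (3C), coda /∅/ ok → well-formed
[ni.wti] — σ1 onset /n/, coda /∅/ ok; σ2 onset /wt/ (2C), coda /∅/ ok → well-formed
[kam] — σ1 onset /k/, coda /m/ ok → well-formed
[dvaw.kwlu] — σ1 onset /dv/ (2C), coda /w/ ok; σ2 onset /kwl/ (3C), coda /∅/ ok → well-formed
Well-formed: [ran], [nvku], [ni.wti], [kam], [dvaw.kwlu] → 5.

5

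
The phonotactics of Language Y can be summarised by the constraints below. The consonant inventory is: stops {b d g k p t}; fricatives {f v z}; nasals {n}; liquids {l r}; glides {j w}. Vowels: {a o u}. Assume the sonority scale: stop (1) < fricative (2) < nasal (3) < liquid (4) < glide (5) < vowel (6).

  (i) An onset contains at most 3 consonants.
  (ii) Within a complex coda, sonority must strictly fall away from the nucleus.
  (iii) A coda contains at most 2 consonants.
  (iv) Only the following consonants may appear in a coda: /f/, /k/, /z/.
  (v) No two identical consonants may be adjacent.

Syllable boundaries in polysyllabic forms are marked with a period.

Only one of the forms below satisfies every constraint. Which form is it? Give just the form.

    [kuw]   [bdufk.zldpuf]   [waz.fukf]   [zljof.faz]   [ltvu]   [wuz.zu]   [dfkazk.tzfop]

[ltvu]

[kuw] — violates constraint (iv): syllable 1 coda contains /w/, which is not a licensed coda consonant → not permitted
[bdufk.zldpuf] — violates constraint (i): syllable 2 onset /zldp/ has 4 consonants (> 3) → not permitted
[waz.fukf] — violates constraint (ii): syllable 2 coda /kf/: /k/ (stop, 1) → /f/ (fricative, 2) does not fall → not permitted
[zljof.faz] — violates constraint (v): adjacent identical consonants /ff/ → not permitted
[ltvu] — σ1 onset /ltv/ (3C), coda /∅/ ok → permitted
[wuz.zu] — violates constraint (v): adjacent identical consonants /zz/ → not permitted
[dfkazk.tzfop] — violates constraint (iv): syllable 2 coda contains /p/, which is not a licensed coda consonant → not permitted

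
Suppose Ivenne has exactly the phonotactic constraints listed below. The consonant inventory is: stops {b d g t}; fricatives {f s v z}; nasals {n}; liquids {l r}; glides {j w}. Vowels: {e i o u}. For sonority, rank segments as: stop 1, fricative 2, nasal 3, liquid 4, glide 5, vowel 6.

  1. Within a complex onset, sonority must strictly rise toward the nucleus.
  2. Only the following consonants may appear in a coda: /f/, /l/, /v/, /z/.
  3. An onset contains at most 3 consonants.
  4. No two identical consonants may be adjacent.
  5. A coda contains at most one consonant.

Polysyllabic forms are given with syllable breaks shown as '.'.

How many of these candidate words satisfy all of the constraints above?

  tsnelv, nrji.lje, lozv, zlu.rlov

tsnelv — violates constraint 5: syllable 1 coda /lv/ has 2 consonants (> 1) → not permitted
nrji.lje — σ1 onset /nrj/ (3→4→5 rises), coda /∅/ ok; σ2 onset /lj/ (4→5 rises), coda /∅/ ok → permitted
lozv — violates constraint 5: syllable 1 coda /zv/ has 2 consonants (> 1) → not permitted
zlu.rlov — violates constraint 1: syllable 2 onset /rl/: /r/ (liquid, 4) → /l/ (liquid, 4) does not rise → not permitted
Permitted: nrji.lje → 1.

1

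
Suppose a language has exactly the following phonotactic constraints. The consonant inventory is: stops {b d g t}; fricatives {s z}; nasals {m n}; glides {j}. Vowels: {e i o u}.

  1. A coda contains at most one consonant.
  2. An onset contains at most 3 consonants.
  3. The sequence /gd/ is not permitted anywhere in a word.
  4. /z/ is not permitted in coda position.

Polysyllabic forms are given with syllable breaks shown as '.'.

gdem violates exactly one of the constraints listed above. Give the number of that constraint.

3

gdem: contains banned sequence /gd/.
This is a violation of constraint 3: "The sequence /gd/ is not permitted anywhere in a word."
The remaining constraints (1, 2, 4) are satisfied.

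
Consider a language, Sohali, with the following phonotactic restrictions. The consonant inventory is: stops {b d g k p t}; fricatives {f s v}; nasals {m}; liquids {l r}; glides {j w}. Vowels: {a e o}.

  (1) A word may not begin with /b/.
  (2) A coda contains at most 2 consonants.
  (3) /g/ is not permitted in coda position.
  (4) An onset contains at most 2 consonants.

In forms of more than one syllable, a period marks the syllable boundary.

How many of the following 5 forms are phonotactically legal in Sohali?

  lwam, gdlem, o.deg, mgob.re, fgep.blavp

3

lwam — σ1 onset /lw/ (2C), coda /m/ ok → phonotactically legal
gdlem — violates constraint 4: syllable 1 onset /gdl/ has 3 consonants (> 2) → phonotactically illegal
o.deg — violates constraint 3: syllable 2 coda contains /g/ → phonotactically illegal
mgob.re — σ1 onset /mg/ (2C), coda /b/ ok; σ2 onset /r/, coda /∅/ ok → phonotactically legal
fgep.blavp — σ1 onset /fg/ (2C), coda /p/ ok; σ2 onset /bl/ (2C), coda /vp/ (2C) ok → phonotactically legal
Phonotactically legal: lwam, mgob.re, fgep.blavp → 3.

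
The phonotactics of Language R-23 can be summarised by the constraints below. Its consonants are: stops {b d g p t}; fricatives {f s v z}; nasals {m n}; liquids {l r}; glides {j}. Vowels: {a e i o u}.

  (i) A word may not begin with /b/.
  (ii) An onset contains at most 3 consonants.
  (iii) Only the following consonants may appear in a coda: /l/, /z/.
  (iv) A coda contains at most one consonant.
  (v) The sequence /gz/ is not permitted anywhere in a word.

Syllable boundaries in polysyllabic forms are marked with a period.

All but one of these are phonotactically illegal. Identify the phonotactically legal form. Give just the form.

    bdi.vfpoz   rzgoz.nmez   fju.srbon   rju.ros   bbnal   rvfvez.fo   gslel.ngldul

rzgoz.nmez

bdi.vfpoz — violates constraint (i): word begins with /b/ → phonotactically illegal
rzgoz.nmez — σ1 onset /rzg/ (3C), coda /z/ ok; σ2 onset /nm/ (2C), coda /z/ ok → phonotactically legal
fju.srbon — violates constraint (iii): syllable 2 coda contains /n/, which is not a licensed coda consonant → phonotactically illegal
rju.ros — violates constraint (iii): syllable 2 coda contains /s/, which is not a licensed coda consonant → phonotactically illegal
bbnal — violates constraint (i): word begins with /b/ → phonotactically illegal
rvfvez.fo — violates constraint (ii): syllable 1 onset /rvfv/ has 4 consonants (> 3) → phonotactically illegal
gslel.ngldul — violates constraint (ii): syllable 2 onset /ngld/ has 4 consonants (> 3) → phonotactically illegal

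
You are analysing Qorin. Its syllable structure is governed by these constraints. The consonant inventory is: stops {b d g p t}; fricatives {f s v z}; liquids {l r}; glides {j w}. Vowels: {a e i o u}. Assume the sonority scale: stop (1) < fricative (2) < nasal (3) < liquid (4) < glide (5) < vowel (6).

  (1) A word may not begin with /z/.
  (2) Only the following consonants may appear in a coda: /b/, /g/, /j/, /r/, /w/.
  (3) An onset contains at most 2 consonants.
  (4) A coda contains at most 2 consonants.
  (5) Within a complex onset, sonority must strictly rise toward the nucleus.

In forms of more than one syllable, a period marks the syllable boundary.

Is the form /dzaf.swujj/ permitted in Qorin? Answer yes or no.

no

/dzaf.swujj/ — violates constraint 2: syllable 1 coda contains /f/, which is not a licensed coda consonant → not permitted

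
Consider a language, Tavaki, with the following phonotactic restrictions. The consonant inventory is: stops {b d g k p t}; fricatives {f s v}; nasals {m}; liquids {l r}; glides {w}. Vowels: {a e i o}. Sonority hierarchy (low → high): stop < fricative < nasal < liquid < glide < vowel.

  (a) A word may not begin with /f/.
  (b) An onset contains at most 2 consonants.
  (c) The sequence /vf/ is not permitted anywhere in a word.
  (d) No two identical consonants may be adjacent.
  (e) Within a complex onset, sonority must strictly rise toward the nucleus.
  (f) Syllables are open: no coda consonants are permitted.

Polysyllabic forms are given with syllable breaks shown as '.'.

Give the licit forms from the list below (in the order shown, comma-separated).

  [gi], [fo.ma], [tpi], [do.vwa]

[gi], [do.vwa]

[gi] — σ1 onset /g/, coda /∅/ ok → licit
[fo.ma] — violates constraint (a): word begins with /f/ → illicit
[tpi] — violates constraint (e): syllable 1 onset /tp/: /t/ (stop, 1) → /p/ (stop, 1) does not rise → illicit
[do.vwa] — σ1 onset /d/, coda /∅/ ok; σ2 onset /vw/ (2→5 rises), coda /∅/ ok → licit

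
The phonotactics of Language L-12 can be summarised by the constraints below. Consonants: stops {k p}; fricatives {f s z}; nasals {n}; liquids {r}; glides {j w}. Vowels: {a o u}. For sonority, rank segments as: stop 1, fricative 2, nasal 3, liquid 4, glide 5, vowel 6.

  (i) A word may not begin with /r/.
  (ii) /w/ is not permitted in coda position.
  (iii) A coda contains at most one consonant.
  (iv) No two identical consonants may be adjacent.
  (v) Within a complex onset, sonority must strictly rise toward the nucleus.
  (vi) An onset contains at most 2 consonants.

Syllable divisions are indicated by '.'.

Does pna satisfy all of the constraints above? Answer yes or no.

yes

pna — σ1 onset /pn/ (1→3 rises), coda /∅/ ok → licit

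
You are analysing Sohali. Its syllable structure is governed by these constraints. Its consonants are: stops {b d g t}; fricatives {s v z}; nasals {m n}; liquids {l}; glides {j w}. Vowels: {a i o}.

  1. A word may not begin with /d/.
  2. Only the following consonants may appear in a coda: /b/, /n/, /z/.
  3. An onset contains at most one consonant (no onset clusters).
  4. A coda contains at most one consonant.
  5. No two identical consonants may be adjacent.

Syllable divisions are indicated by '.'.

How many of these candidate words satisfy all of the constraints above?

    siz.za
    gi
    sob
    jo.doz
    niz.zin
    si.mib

4

siz.za — violates constraint 5: adjacent identical consonants /zz/ → illicit
gi — σ1 onset /g/, coda /∅/ ok → licit
sob — σ1 onset /s/, coda /b/ ok → licit
jo.doz — σ1 onset /j/, coda /∅/ ok; σ2 onset /d/, coda /z/ ok → licit
niz.zin — violates constraint 5: adjacent identical consonants /zz/ → illicit
si.mib — σ1 onset /s/, coda /∅/ ok; σ2 onset /m/, coda /b/ ok → licit
Licit: gi, sob, jo.doz, si.mib → 4.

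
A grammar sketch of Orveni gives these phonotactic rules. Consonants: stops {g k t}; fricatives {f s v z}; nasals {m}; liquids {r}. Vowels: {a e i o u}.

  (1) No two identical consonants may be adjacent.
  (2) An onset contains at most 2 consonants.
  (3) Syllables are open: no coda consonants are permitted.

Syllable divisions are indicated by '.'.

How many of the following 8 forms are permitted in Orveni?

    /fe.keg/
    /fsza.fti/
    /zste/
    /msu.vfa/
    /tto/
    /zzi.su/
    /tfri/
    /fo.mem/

/fe.keg/ — violates constraint 3: syllable 2 coda /g/ has 1 consonant (> 0) → not permitted
/fsza.fti/ — violates constraint 2: syllable 1 onset /fsz/ has 3 consonants (> 2) → not permitted
/zste/ — violates constraint 2: syllable 1 onset /zst/ has 3 consonants (> 2) → not permitted
/msu.vfa/ — σ1 onset /ms/ (2C), coda /∅/ ok; σ2 onset /vf/ (2C), coda /∅/ ok → permitted
/tto/ — violates constraint 1: adjacent identical consonants /tt/ → not permitted
/zzi.su/ — violates constraint 1: adjacent identical consonants /zz/ → not permitted
/tfri/ — violates constraint 2: syllable 1 onset /tfr/ has 3 consonants (> 2) → not permitted
/fo.mem/ — violates constraint 3: syllable 2 coda /m/ has 1 consonant (> 0) → not permitted
Permitted: /msu.vfa/ → 1.

1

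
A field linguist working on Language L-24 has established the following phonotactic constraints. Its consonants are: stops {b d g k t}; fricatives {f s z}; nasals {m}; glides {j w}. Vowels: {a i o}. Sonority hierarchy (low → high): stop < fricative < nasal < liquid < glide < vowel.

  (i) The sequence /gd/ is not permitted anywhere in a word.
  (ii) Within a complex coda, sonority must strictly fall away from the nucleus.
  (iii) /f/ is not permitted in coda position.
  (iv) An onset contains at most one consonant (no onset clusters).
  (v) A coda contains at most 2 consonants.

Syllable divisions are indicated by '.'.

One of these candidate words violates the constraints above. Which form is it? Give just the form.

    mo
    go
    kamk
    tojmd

tojmd

mo — σ1 onset /m/, coda /∅/ ok → licit
go — σ1 onset /g/, coda /∅/ ok → licit
kamk — σ1 onset /k/, coda /mk/ (3→1 falls) ok → licit
tojmd — violates constraint (v): syllable 1 coda /jmd/ has 3 consonants (> 2) → illicit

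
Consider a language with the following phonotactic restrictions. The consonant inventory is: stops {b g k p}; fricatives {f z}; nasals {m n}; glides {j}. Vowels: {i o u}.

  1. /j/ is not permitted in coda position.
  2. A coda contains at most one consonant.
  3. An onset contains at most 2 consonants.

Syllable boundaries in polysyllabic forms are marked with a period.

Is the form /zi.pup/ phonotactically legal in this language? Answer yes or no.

yes

/zi.pup/ — σ1 onset /z/, coda /∅/ ok; σ2 onset /p/, coda /p/ ok → phonotactically legal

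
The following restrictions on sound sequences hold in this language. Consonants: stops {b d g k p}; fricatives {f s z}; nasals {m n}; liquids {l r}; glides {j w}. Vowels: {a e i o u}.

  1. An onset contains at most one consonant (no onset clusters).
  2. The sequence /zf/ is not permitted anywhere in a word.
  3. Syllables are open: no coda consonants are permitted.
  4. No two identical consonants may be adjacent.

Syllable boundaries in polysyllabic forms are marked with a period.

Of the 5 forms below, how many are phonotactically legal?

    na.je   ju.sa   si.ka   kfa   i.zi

4

na.je — σ1 onset /n/, coda /∅/ ok; σ2 onset /j/, coda /∅/ ok → phonotactically legal
ju.sa — σ1 onset /j/, coda /∅/ ok; σ2 onset /s/, coda /∅/ ok → phonotactically legal
si.ka — σ1 onset /s/, coda /∅/ ok; σ2 onset /k/, coda /∅/ ok → phonotactically legal
kfa — violates constraint 1: syllable 1 onset /kf/ has 2 consonants (> 1) → phonotactically illegal
i.zi — σ1 onset /∅/, coda /∅/ ok; σ2 onset /z/, coda /∅/ ok → phonotactically legal
Phonotactically legal: na.je, ju.sa, si.ka, i.zi → 4.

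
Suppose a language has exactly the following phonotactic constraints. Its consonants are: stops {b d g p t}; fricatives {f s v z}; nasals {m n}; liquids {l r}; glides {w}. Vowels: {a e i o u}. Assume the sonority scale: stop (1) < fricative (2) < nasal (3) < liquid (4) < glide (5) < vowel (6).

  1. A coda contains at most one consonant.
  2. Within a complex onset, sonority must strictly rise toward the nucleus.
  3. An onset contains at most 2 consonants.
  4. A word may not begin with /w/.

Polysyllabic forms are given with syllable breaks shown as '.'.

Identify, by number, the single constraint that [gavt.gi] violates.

[gavt.gi]: syllable 1 coda /vt/ has 2 consonants (> 1).
This is a violation of constraint 1: "A coda contains at most one consonant."
The remaining constraints (2, 3, 4) are satisfied.

1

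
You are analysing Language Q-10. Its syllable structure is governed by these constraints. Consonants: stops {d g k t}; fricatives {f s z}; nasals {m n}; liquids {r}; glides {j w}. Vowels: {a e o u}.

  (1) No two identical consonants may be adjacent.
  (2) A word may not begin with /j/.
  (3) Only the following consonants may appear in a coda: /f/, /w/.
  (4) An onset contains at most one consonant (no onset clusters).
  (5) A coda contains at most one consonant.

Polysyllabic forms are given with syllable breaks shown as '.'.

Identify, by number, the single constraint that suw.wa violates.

suw.wa: adjacent identical consonants /ww/.
This is a violation of constraint 1: "No two identical consonants may be adjacent."
The remaining constraints (2, 3, 4, 5) are satisfied.

1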